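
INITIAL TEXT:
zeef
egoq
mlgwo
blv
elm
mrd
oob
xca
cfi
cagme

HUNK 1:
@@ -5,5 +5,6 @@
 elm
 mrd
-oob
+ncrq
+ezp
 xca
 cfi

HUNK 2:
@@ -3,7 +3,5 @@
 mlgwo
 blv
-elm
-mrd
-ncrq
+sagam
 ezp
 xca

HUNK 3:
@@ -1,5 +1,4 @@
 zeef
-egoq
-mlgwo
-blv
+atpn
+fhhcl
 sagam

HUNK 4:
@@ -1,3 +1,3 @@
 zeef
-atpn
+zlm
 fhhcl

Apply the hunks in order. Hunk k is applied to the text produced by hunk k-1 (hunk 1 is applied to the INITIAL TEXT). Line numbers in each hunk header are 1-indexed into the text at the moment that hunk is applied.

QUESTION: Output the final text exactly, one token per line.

Answer: zeef
zlm
fhhcl
sagam
ezp
xca
cfi
cagme

Derivation:
Hunk 1: at line 5 remove [oob] add [ncrq,ezp] -> 11 lines: zeef egoq mlgwo blv elm mrd ncrq ezp xca cfi cagme
Hunk 2: at line 3 remove [elm,mrd,ncrq] add [sagam] -> 9 lines: zeef egoq mlgwo blv sagam ezp xca cfi cagme
Hunk 3: at line 1 remove [egoq,mlgwo,blv] add [atpn,fhhcl] -> 8 lines: zeef atpn fhhcl sagam ezp xca cfi cagme
Hunk 4: at line 1 remove [atpn] add [zlm] -> 8 lines: zeef zlm fhhcl sagam ezp xca cfi cagme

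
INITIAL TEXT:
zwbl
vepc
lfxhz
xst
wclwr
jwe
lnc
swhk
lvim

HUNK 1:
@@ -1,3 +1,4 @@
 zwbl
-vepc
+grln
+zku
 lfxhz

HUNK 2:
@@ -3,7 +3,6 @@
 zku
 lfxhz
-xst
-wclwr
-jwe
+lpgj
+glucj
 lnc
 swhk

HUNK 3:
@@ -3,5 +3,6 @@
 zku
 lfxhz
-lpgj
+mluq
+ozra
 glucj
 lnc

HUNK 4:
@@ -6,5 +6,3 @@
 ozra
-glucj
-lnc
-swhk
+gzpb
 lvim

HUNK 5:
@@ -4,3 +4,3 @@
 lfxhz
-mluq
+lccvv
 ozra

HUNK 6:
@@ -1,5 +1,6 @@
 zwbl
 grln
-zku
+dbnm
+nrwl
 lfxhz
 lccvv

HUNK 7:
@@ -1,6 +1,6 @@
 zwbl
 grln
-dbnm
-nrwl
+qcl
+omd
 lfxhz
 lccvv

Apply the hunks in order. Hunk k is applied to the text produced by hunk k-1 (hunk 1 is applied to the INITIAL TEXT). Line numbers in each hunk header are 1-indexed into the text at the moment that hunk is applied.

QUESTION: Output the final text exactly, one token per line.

Answer: zwbl
grln
qcl
omd
lfxhz
lccvv
ozra
gzpb
lvim

Derivation:
Hunk 1: at line 1 remove [vepc] add [grln,zku] -> 10 lines: zwbl grln zku lfxhz xst wclwr jwe lnc swhk lvim
Hunk 2: at line 3 remove [xst,wclwr,jwe] add [lpgj,glucj] -> 9 lines: zwbl grln zku lfxhz lpgj glucj lnc swhk lvim
Hunk 3: at line 3 remove [lpgj] add [mluq,ozra] -> 10 lines: zwbl grln zku lfxhz mluq ozra glucj lnc swhk lvim
Hunk 4: at line 6 remove [glucj,lnc,swhk] add [gzpb] -> 8 lines: zwbl grln zku lfxhz mluq ozra gzpb lvim
Hunk 5: at line 4 remove [mluq] add [lccvv] -> 8 lines: zwbl grln zku lfxhz lccvv ozra gzpb lvim
Hunk 6: at line 1 remove [zku] add [dbnm,nrwl] -> 9 lines: zwbl grln dbnm nrwl lfxhz lccvv ozra gzpb lvim
Hunk 7: at line 1 remove [dbnm,nrwl] add [qcl,omd] -> 9 lines: zwbl grln qcl omd lfxhz lccvv ozra gzpb lvim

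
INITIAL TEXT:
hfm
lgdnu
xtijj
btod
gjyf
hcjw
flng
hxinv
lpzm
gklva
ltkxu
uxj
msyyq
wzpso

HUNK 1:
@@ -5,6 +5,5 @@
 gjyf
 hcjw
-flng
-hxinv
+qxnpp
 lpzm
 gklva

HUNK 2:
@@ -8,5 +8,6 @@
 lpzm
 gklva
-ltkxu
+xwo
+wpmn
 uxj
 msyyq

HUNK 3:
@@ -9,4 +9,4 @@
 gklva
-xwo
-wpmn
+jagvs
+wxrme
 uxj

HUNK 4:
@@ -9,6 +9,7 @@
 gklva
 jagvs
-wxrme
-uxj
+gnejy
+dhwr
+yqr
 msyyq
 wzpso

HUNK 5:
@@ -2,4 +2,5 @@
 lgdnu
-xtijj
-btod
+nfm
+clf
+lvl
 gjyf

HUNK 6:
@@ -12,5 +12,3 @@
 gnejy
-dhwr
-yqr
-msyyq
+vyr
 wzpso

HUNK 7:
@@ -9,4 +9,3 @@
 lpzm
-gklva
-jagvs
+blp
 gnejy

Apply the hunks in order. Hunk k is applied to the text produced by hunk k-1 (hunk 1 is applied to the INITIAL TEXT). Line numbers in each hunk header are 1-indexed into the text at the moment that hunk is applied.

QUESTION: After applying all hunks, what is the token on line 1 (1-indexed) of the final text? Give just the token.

Hunk 1: at line 5 remove [flng,hxinv] add [qxnpp] -> 13 lines: hfm lgdnu xtijj btod gjyf hcjw qxnpp lpzm gklva ltkxu uxj msyyq wzpso
Hunk 2: at line 8 remove [ltkxu] add [xwo,wpmn] -> 14 lines: hfm lgdnu xtijj btod gjyf hcjw qxnpp lpzm gklva xwo wpmn uxj msyyq wzpso
Hunk 3: at line 9 remove [xwo,wpmn] add [jagvs,wxrme] -> 14 lines: hfm lgdnu xtijj btod gjyf hcjw qxnpp lpzm gklva jagvs wxrme uxj msyyq wzpso
Hunk 4: at line 9 remove [wxrme,uxj] add [gnejy,dhwr,yqr] -> 15 lines: hfm lgdnu xtijj btod gjyf hcjw qxnpp lpzm gklva jagvs gnejy dhwr yqr msyyq wzpso
Hunk 5: at line 2 remove [xtijj,btod] add [nfm,clf,lvl] -> 16 lines: hfm lgdnu nfm clf lvl gjyf hcjw qxnpp lpzm gklva jagvs gnejy dhwr yqr msyyq wzpso
Hunk 6: at line 12 remove [dhwr,yqr,msyyq] add [vyr] -> 14 lines: hfm lgdnu nfm clf lvl gjyf hcjw qxnpp lpzm gklva jagvs gnejy vyr wzpso
Hunk 7: at line 9 remove [gklva,jagvs] add [blp] -> 13 lines: hfm lgdnu nfm clf lvl gjyf hcjw qxnpp lpzm blp gnejy vyr wzpso
Final line 1: hfm

Answer: hfm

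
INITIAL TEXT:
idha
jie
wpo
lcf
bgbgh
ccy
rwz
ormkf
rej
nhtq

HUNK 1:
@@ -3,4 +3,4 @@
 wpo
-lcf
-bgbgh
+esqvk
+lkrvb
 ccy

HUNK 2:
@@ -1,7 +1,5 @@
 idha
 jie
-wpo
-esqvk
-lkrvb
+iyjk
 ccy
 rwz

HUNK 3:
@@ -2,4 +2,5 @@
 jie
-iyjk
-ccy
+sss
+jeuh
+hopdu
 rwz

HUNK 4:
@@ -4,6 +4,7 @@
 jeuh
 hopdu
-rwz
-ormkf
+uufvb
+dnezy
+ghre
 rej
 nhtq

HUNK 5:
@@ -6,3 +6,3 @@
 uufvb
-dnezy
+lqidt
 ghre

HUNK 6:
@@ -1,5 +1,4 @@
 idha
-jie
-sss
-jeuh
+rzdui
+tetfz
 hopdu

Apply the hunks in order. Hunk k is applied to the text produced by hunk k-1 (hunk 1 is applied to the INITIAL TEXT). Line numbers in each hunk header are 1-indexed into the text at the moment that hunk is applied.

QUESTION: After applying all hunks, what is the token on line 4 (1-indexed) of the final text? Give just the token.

Hunk 1: at line 3 remove [lcf,bgbgh] add [esqvk,lkrvb] -> 10 lines: idha jie wpo esqvk lkrvb ccy rwz ormkf rej nhtq
Hunk 2: at line 1 remove [wpo,esqvk,lkrvb] add [iyjk] -> 8 lines: idha jie iyjk ccy rwz ormkf rej nhtq
Hunk 3: at line 2 remove [iyjk,ccy] add [sss,jeuh,hopdu] -> 9 lines: idha jie sss jeuh hopdu rwz ormkf rej nhtq
Hunk 4: at line 4 remove [rwz,ormkf] add [uufvb,dnezy,ghre] -> 10 lines: idha jie sss jeuh hopdu uufvb dnezy ghre rej nhtq
Hunk 5: at line 6 remove [dnezy] add [lqidt] -> 10 lines: idha jie sss jeuh hopdu uufvb lqidt ghre rej nhtq
Hunk 6: at line 1 remove [jie,sss,jeuh] add [rzdui,tetfz] -> 9 lines: idha rzdui tetfz hopdu uufvb lqidt ghre rej nhtq
Final line 4: hopdu

Answer: hopdu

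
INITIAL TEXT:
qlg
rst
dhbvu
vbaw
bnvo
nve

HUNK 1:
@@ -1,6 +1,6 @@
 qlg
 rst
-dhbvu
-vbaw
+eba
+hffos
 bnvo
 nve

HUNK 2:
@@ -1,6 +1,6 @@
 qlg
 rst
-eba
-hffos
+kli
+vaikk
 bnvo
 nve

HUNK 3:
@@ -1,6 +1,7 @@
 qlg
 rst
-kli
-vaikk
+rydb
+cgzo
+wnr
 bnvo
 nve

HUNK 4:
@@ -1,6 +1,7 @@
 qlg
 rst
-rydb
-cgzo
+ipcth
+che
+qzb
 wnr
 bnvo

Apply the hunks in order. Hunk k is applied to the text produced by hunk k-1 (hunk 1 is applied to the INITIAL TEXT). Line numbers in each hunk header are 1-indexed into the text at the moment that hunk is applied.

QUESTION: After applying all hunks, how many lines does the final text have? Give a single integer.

Hunk 1: at line 1 remove [dhbvu,vbaw] add [eba,hffos] -> 6 lines: qlg rst eba hffos bnvo nve
Hunk 2: at line 1 remove [eba,hffos] add [kli,vaikk] -> 6 lines: qlg rst kli vaikk bnvo nve
Hunk 3: at line 1 remove [kli,vaikk] add [rydb,cgzo,wnr] -> 7 lines: qlg rst rydb cgzo wnr bnvo nve
Hunk 4: at line 1 remove [rydb,cgzo] add [ipcth,che,qzb] -> 8 lines: qlg rst ipcth che qzb wnr bnvo nve
Final line count: 8

Answer: 8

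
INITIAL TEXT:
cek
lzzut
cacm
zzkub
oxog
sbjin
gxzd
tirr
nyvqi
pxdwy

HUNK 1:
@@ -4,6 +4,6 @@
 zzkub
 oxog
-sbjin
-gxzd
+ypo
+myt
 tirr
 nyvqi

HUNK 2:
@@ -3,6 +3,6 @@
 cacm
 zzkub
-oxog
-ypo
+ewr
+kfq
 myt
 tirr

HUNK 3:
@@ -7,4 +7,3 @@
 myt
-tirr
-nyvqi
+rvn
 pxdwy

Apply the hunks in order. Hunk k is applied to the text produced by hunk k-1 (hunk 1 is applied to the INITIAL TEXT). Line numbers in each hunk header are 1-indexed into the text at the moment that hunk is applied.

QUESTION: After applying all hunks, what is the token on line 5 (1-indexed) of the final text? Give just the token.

Hunk 1: at line 4 remove [sbjin,gxzd] add [ypo,myt] -> 10 lines: cek lzzut cacm zzkub oxog ypo myt tirr nyvqi pxdwy
Hunk 2: at line 3 remove [oxog,ypo] add [ewr,kfq] -> 10 lines: cek lzzut cacm zzkub ewr kfq myt tirr nyvqi pxdwy
Hunk 3: at line 7 remove [tirr,nyvqi] add [rvn] -> 9 lines: cek lzzut cacm zzkub ewr kfq myt rvn pxdwy
Final line 5: ewr

Answer: ewr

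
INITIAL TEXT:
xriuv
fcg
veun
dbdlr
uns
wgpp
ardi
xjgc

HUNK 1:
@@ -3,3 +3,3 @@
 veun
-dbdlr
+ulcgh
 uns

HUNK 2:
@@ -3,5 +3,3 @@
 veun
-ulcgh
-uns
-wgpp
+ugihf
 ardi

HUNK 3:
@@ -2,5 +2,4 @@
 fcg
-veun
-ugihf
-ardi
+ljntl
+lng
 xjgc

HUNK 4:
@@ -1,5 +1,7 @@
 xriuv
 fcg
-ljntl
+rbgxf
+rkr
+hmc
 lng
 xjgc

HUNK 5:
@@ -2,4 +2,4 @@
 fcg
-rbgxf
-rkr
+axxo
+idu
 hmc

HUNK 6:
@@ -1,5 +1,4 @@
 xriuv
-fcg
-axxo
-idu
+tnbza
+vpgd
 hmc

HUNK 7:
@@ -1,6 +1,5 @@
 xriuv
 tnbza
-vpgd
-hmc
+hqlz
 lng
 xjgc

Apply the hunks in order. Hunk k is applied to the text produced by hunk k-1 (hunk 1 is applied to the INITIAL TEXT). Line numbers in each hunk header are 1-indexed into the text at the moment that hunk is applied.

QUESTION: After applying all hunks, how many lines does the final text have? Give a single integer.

Hunk 1: at line 3 remove [dbdlr] add [ulcgh] -> 8 lines: xriuv fcg veun ulcgh uns wgpp ardi xjgc
Hunk 2: at line 3 remove [ulcgh,uns,wgpp] add [ugihf] -> 6 lines: xriuv fcg veun ugihf ardi xjgc
Hunk 3: at line 2 remove [veun,ugihf,ardi] add [ljntl,lng] -> 5 lines: xriuv fcg ljntl lng xjgc
Hunk 4: at line 1 remove [ljntl] add [rbgxf,rkr,hmc] -> 7 lines: xriuv fcg rbgxf rkr hmc lng xjgc
Hunk 5: at line 2 remove [rbgxf,rkr] add [axxo,idu] -> 7 lines: xriuv fcg axxo idu hmc lng xjgc
Hunk 6: at line 1 remove [fcg,axxo,idu] add [tnbza,vpgd] -> 6 lines: xriuv tnbza vpgd hmc lng xjgc
Hunk 7: at line 1 remove [vpgd,hmc] add [hqlz] -> 5 lines: xriuv tnbza hqlz lng xjgc
Final line count: 5

Answer: 5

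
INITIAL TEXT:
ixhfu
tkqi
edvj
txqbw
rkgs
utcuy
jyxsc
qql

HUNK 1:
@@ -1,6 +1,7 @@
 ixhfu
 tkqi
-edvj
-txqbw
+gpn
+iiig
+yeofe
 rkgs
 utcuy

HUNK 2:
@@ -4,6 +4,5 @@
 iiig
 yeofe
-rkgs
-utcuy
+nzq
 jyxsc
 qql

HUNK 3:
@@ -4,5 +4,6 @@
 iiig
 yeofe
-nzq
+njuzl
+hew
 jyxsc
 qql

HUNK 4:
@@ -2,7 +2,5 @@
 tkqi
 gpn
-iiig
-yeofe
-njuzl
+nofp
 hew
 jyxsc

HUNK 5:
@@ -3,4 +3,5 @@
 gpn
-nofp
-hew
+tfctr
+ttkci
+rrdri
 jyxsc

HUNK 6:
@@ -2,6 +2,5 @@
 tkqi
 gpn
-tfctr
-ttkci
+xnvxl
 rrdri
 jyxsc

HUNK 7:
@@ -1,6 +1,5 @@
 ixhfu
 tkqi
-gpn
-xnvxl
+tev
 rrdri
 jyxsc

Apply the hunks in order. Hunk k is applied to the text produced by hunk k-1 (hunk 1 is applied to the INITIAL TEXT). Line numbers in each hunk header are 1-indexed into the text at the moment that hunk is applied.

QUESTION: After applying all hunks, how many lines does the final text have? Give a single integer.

Answer: 6

Derivation:
Hunk 1: at line 1 remove [edvj,txqbw] add [gpn,iiig,yeofe] -> 9 lines: ixhfu tkqi gpn iiig yeofe rkgs utcuy jyxsc qql
Hunk 2: at line 4 remove [rkgs,utcuy] add [nzq] -> 8 lines: ixhfu tkqi gpn iiig yeofe nzq jyxsc qql
Hunk 3: at line 4 remove [nzq] add [njuzl,hew] -> 9 lines: ixhfu tkqi gpn iiig yeofe njuzl hew jyxsc qql
Hunk 4: at line 2 remove [iiig,yeofe,njuzl] add [nofp] -> 7 lines: ixhfu tkqi gpn nofp hew jyxsc qql
Hunk 5: at line 3 remove [nofp,hew] add [tfctr,ttkci,rrdri] -> 8 lines: ixhfu tkqi gpn tfctr ttkci rrdri jyxsc qql
Hunk 6: at line 2 remove [tfctr,ttkci] add [xnvxl] -> 7 lines: ixhfu tkqi gpn xnvxl rrdri jyxsc qql
Hunk 7: at line 1 remove [gpn,xnvxl] add [tev] -> 6 lines: ixhfu tkqi tev rrdri jyxsc qql
Final line count: 6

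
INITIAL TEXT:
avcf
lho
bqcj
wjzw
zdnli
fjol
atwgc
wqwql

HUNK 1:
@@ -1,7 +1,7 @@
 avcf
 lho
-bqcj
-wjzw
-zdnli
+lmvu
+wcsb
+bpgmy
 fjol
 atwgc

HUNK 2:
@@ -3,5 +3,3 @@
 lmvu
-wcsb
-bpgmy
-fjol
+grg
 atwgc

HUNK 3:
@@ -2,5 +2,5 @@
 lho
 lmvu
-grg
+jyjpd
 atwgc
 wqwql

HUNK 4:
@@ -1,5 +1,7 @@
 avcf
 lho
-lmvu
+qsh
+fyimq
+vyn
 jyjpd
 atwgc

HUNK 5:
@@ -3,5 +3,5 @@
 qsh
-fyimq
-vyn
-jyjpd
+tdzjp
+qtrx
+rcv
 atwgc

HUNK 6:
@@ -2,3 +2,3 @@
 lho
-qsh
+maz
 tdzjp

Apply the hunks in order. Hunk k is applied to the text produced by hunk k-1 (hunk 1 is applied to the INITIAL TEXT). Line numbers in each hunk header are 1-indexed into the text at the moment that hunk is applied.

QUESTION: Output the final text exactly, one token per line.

Hunk 1: at line 1 remove [bqcj,wjzw,zdnli] add [lmvu,wcsb,bpgmy] -> 8 lines: avcf lho lmvu wcsb bpgmy fjol atwgc wqwql
Hunk 2: at line 3 remove [wcsb,bpgmy,fjol] add [grg] -> 6 lines: avcf lho lmvu grg atwgc wqwql
Hunk 3: at line 2 remove [grg] add [jyjpd] -> 6 lines: avcf lho lmvu jyjpd atwgc wqwql
Hunk 4: at line 1 remove [lmvu] add [qsh,fyimq,vyn] -> 8 lines: avcf lho qsh fyimq vyn jyjpd atwgc wqwql
Hunk 5: at line 3 remove [fyimq,vyn,jyjpd] add [tdzjp,qtrx,rcv] -> 8 lines: avcf lho qsh tdzjp qtrx rcv atwgc wqwql
Hunk 6: at line 2 remove [qsh] add [maz] -> 8 lines: avcf lho maz tdzjp qtrx rcv atwgc wqwql

Answer: avcf
lho
maz
tdzjp
qtrx
rcv
atwgc
wqwql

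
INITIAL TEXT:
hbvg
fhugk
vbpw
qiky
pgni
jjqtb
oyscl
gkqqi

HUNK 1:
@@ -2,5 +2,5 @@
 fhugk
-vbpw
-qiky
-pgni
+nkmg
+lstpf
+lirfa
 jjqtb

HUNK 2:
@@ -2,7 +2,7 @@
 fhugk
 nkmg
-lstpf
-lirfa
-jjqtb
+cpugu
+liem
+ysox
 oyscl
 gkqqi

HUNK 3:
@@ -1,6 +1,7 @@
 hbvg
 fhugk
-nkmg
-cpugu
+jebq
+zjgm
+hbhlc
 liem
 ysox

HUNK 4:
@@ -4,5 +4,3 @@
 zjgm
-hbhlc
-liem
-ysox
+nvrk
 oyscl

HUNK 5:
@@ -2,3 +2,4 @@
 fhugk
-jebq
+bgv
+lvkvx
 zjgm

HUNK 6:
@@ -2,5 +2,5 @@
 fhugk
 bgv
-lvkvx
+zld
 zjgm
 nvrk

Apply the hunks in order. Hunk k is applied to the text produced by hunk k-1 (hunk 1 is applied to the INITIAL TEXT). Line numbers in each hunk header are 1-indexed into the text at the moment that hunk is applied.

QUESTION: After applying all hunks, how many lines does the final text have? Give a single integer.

Hunk 1: at line 2 remove [vbpw,qiky,pgni] add [nkmg,lstpf,lirfa] -> 8 lines: hbvg fhugk nkmg lstpf lirfa jjqtb oyscl gkqqi
Hunk 2: at line 2 remove [lstpf,lirfa,jjqtb] add [cpugu,liem,ysox] -> 8 lines: hbvg fhugk nkmg cpugu liem ysox oyscl gkqqi
Hunk 3: at line 1 remove [nkmg,cpugu] add [jebq,zjgm,hbhlc] -> 9 lines: hbvg fhugk jebq zjgm hbhlc liem ysox oyscl gkqqi
Hunk 4: at line 4 remove [hbhlc,liem,ysox] add [nvrk] -> 7 lines: hbvg fhugk jebq zjgm nvrk oyscl gkqqi
Hunk 5: at line 2 remove [jebq] add [bgv,lvkvx] -> 8 lines: hbvg fhugk bgv lvkvx zjgm nvrk oyscl gkqqi
Hunk 6: at line 2 remove [lvkvx] add [zld] -> 8 lines: hbvg fhugk bgv zld zjgm nvrk oyscl gkqqi
Final line count: 8

Answer: 8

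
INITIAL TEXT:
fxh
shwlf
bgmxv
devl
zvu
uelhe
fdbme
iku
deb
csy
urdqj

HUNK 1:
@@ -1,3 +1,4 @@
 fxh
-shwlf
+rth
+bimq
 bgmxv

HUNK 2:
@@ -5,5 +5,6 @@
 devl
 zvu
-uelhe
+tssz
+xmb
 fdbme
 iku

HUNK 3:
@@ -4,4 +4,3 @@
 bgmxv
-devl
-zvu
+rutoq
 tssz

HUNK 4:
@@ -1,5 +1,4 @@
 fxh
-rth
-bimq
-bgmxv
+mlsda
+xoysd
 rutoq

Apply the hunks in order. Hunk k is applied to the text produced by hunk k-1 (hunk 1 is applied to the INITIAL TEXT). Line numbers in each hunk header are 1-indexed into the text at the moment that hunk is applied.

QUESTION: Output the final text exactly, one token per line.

Hunk 1: at line 1 remove [shwlf] add [rth,bimq] -> 12 lines: fxh rth bimq bgmxv devl zvu uelhe fdbme iku deb csy urdqj
Hunk 2: at line 5 remove [uelhe] add [tssz,xmb] -> 13 lines: fxh rth bimq bgmxv devl zvu tssz xmb fdbme iku deb csy urdqj
Hunk 3: at line 4 remove [devl,zvu] add [rutoq] -> 12 lines: fxh rth bimq bgmxv rutoq tssz xmb fdbme iku deb csy urdqj
Hunk 4: at line 1 remove [rth,bimq,bgmxv] add [mlsda,xoysd] -> 11 lines: fxh mlsda xoysd rutoq tssz xmb fdbme iku deb csy urdqj

Answer: fxh
mlsda
xoysd
rutoq
tssz
xmb
fdbme
iku
deb
csy
urdqj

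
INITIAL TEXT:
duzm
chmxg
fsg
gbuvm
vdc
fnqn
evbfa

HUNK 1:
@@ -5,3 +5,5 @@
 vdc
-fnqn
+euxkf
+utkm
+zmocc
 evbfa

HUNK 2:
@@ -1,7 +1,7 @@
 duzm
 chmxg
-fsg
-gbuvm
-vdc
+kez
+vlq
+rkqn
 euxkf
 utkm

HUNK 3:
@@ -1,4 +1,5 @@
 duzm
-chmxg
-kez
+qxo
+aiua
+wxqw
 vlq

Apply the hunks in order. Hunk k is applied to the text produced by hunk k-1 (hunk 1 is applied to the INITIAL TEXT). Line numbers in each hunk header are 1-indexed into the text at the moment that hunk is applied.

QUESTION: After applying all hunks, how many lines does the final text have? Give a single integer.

Answer: 10

Derivation:
Hunk 1: at line 5 remove [fnqn] add [euxkf,utkm,zmocc] -> 9 lines: duzm chmxg fsg gbuvm vdc euxkf utkm zmocc evbfa
Hunk 2: at line 1 remove [fsg,gbuvm,vdc] add [kez,vlq,rkqn] -> 9 lines: duzm chmxg kez vlq rkqn euxkf utkm zmocc evbfa
Hunk 3: at line 1 remove [chmxg,kez] add [qxo,aiua,wxqw] -> 10 lines: duzm qxo aiua wxqw vlq rkqn euxkf utkm zmocc evbfa
Final line count: 10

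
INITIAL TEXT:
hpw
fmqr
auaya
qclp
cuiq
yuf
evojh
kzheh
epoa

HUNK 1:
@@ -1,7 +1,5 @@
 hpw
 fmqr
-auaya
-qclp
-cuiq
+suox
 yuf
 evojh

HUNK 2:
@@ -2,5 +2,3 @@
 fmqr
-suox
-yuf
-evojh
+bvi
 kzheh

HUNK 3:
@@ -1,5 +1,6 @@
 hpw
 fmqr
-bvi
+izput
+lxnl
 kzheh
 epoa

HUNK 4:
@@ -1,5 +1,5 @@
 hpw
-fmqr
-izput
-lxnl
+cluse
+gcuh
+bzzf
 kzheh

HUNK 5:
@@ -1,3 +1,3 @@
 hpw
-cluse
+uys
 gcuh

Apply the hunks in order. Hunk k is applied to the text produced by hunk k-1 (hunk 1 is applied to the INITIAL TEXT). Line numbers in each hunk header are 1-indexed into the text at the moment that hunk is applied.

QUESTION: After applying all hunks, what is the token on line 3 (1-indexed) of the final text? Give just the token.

Answer: gcuh

Derivation:
Hunk 1: at line 1 remove [auaya,qclp,cuiq] add [suox] -> 7 lines: hpw fmqr suox yuf evojh kzheh epoa
Hunk 2: at line 2 remove [suox,yuf,evojh] add [bvi] -> 5 lines: hpw fmqr bvi kzheh epoa
Hunk 3: at line 1 remove [bvi] add [izput,lxnl] -> 6 lines: hpw fmqr izput lxnl kzheh epoa
Hunk 4: at line 1 remove [fmqr,izput,lxnl] add [cluse,gcuh,bzzf] -> 6 lines: hpw cluse gcuh bzzf kzheh epoa
Hunk 5: at line 1 remove [cluse] add [uys] -> 6 lines: hpw uys gcuh bzzf kzheh epoa
Final line 3: gcuh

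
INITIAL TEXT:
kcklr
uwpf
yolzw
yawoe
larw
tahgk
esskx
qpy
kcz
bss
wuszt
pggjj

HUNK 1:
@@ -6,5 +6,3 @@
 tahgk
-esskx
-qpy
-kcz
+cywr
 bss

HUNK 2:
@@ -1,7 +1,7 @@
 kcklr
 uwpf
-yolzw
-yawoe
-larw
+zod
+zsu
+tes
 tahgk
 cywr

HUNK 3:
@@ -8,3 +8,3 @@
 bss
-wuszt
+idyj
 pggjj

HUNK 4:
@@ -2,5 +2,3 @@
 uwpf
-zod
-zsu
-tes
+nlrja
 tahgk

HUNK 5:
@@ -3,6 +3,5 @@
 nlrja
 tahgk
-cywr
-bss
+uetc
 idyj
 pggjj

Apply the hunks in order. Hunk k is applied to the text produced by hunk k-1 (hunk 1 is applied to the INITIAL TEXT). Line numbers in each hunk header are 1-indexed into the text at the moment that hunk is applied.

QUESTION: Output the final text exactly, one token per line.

Answer: kcklr
uwpf
nlrja
tahgk
uetc
idyj
pggjj

Derivation:
Hunk 1: at line 6 remove [esskx,qpy,kcz] add [cywr] -> 10 lines: kcklr uwpf yolzw yawoe larw tahgk cywr bss wuszt pggjj
Hunk 2: at line 1 remove [yolzw,yawoe,larw] add [zod,zsu,tes] -> 10 lines: kcklr uwpf zod zsu tes tahgk cywr bss wuszt pggjj
Hunk 3: at line 8 remove [wuszt] add [idyj] -> 10 lines: kcklr uwpf zod zsu tes tahgk cywr bss idyj pggjj
Hunk 4: at line 2 remove [zod,zsu,tes] add [nlrja] -> 8 lines: kcklr uwpf nlrja tahgk cywr bss idyj pggjj
Hunk 5: at line 3 remove [cywr,bss] add [uetc] -> 7 lines: kcklr uwpf nlrja tahgk uetc idyj pggjj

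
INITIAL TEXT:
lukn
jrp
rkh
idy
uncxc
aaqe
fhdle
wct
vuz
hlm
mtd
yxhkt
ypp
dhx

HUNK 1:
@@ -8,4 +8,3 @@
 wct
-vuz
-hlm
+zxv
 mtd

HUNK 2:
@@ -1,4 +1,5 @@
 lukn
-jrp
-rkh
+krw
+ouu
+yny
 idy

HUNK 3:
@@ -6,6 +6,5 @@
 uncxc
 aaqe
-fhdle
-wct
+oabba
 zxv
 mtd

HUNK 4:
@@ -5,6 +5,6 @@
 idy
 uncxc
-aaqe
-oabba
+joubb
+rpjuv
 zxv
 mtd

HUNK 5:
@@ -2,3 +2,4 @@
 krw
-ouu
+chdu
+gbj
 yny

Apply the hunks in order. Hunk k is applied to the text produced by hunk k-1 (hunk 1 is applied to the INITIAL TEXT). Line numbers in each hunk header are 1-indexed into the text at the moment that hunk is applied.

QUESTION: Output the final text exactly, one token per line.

Hunk 1: at line 8 remove [vuz,hlm] add [zxv] -> 13 lines: lukn jrp rkh idy uncxc aaqe fhdle wct zxv mtd yxhkt ypp dhx
Hunk 2: at line 1 remove [jrp,rkh] add [krw,ouu,yny] -> 14 lines: lukn krw ouu yny idy uncxc aaqe fhdle wct zxv mtd yxhkt ypp dhx
Hunk 3: at line 6 remove [fhdle,wct] add [oabba] -> 13 lines: lukn krw ouu yny idy uncxc aaqe oabba zxv mtd yxhkt ypp dhx
Hunk 4: at line 5 remove [aaqe,oabba] add [joubb,rpjuv] -> 13 lines: lukn krw ouu yny idy uncxc joubb rpjuv zxv mtd yxhkt ypp dhx
Hunk 5: at line 2 remove [ouu] add [chdu,gbj] -> 14 lines: lukn krw chdu gbj yny idy uncxc joubb rpjuv zxv mtd yxhkt ypp dhx

Answer: lukn
krw
chdu
gbj
yny
idy
uncxc
joubb
rpjuv
zxv
mtd
yxhkt
ypp
dhx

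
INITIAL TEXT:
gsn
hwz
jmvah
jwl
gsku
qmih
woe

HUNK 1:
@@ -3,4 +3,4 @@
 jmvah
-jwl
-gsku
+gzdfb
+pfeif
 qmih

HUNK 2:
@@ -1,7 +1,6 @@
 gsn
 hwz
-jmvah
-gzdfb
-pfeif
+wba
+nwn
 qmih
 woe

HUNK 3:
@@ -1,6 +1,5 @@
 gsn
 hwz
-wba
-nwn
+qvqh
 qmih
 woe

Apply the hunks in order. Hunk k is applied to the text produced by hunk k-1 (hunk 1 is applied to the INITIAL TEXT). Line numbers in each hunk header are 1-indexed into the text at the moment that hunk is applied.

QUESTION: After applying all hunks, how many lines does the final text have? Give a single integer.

Answer: 5

Derivation:
Hunk 1: at line 3 remove [jwl,gsku] add [gzdfb,pfeif] -> 7 lines: gsn hwz jmvah gzdfb pfeif qmih woe
Hunk 2: at line 1 remove [jmvah,gzdfb,pfeif] add [wba,nwn] -> 6 lines: gsn hwz wba nwn qmih woe
Hunk 3: at line 1 remove [wba,nwn] add [qvqh] -> 5 lines: gsn hwz qvqh qmih woe
Final line count: 5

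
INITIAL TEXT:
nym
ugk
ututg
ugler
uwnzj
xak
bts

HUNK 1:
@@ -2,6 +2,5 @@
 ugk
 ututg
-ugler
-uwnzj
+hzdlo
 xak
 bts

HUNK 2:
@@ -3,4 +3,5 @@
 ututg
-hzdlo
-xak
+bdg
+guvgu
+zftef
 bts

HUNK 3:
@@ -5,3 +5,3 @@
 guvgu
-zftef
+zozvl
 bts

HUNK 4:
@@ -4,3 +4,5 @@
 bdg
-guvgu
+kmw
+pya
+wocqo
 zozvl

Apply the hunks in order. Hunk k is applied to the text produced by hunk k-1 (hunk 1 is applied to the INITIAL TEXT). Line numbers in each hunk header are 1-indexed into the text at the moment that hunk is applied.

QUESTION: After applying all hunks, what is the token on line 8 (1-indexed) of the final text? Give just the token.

Hunk 1: at line 2 remove [ugler,uwnzj] add [hzdlo] -> 6 lines: nym ugk ututg hzdlo xak bts
Hunk 2: at line 3 remove [hzdlo,xak] add [bdg,guvgu,zftef] -> 7 lines: nym ugk ututg bdg guvgu zftef bts
Hunk 3: at line 5 remove [zftef] add [zozvl] -> 7 lines: nym ugk ututg bdg guvgu zozvl bts
Hunk 4: at line 4 remove [guvgu] add [kmw,pya,wocqo] -> 9 lines: nym ugk ututg bdg kmw pya wocqo zozvl bts
Final line 8: zozvl

Answer: zozvl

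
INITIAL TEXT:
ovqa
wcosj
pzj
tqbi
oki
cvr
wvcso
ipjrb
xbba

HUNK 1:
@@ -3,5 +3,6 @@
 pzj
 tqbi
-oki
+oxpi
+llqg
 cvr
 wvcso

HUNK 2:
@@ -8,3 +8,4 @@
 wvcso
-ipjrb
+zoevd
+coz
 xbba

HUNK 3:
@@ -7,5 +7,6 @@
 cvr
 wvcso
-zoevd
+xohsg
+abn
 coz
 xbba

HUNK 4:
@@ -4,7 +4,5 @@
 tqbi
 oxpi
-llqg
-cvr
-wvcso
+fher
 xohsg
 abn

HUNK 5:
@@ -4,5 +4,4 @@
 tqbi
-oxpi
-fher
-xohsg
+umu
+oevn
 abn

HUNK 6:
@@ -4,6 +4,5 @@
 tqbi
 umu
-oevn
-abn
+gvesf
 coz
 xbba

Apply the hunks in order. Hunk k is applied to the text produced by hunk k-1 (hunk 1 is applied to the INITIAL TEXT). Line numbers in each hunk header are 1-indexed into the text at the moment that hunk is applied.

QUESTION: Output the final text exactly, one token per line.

Hunk 1: at line 3 remove [oki] add [oxpi,llqg] -> 10 lines: ovqa wcosj pzj tqbi oxpi llqg cvr wvcso ipjrb xbba
Hunk 2: at line 8 remove [ipjrb] add [zoevd,coz] -> 11 lines: ovqa wcosj pzj tqbi oxpi llqg cvr wvcso zoevd coz xbba
Hunk 3: at line 7 remove [zoevd] add [xohsg,abn] -> 12 lines: ovqa wcosj pzj tqbi oxpi llqg cvr wvcso xohsg abn coz xbba
Hunk 4: at line 4 remove [llqg,cvr,wvcso] add [fher] -> 10 lines: ovqa wcosj pzj tqbi oxpi fher xohsg abn coz xbba
Hunk 5: at line 4 remove [oxpi,fher,xohsg] add [umu,oevn] -> 9 lines: ovqa wcosj pzj tqbi umu oevn abn coz xbba
Hunk 6: at line 4 remove [oevn,abn] add [gvesf] -> 8 lines: ovqa wcosj pzj tqbi umu gvesf coz xbba

Answer: ovqa
wcosj
pzj
tqbi
umu
gvesf
coz
xbba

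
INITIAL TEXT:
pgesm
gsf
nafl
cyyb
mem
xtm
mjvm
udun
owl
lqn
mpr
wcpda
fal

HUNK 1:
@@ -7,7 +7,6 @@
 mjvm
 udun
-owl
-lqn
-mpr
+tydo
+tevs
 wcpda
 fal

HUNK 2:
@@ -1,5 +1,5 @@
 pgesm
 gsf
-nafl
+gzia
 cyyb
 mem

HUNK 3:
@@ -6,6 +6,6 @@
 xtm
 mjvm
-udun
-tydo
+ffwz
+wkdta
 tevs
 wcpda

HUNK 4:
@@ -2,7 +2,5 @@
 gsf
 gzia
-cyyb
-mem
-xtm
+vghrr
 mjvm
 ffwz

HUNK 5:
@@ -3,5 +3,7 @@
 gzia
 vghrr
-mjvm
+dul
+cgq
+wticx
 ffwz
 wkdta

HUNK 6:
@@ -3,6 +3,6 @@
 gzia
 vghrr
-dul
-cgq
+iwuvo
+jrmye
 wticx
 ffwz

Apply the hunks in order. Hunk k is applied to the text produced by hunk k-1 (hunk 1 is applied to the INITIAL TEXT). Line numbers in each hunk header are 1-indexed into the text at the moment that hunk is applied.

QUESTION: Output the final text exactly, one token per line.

Hunk 1: at line 7 remove [owl,lqn,mpr] add [tydo,tevs] -> 12 lines: pgesm gsf nafl cyyb mem xtm mjvm udun tydo tevs wcpda fal
Hunk 2: at line 1 remove [nafl] add [gzia] -> 12 lines: pgesm gsf gzia cyyb mem xtm mjvm udun tydo tevs wcpda fal
Hunk 3: at line 6 remove [udun,tydo] add [ffwz,wkdta] -> 12 lines: pgesm gsf gzia cyyb mem xtm mjvm ffwz wkdta tevs wcpda fal
Hunk 4: at line 2 remove [cyyb,mem,xtm] add [vghrr] -> 10 lines: pgesm gsf gzia vghrr mjvm ffwz wkdta tevs wcpda fal
Hunk 5: at line 3 remove [mjvm] add [dul,cgq,wticx] -> 12 lines: pgesm gsf gzia vghrr dul cgq wticx ffwz wkdta tevs wcpda fal
Hunk 6: at line 3 remove [dul,cgq] add [iwuvo,jrmye] -> 12 lines: pgesm gsf gzia vghrr iwuvo jrmye wticx ffwz wkdta tevs wcpda fal

Answer: pgesm
gsf
gzia
vghrr
iwuvo
jrmye
wticx
ffwz
wkdta
tevs
wcpda
fal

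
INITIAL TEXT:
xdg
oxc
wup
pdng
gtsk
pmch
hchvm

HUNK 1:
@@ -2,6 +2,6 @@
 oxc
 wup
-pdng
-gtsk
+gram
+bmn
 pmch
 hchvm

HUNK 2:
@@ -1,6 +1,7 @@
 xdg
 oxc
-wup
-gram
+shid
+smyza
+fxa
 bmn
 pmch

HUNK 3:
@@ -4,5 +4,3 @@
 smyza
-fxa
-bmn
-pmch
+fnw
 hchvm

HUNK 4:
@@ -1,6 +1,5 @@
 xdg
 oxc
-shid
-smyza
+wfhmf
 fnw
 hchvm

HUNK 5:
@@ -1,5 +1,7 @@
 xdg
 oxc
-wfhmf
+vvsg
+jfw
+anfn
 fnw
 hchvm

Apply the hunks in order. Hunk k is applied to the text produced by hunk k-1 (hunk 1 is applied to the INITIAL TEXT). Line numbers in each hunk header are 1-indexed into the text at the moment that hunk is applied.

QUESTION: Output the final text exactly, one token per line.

Hunk 1: at line 2 remove [pdng,gtsk] add [gram,bmn] -> 7 lines: xdg oxc wup gram bmn pmch hchvm
Hunk 2: at line 1 remove [wup,gram] add [shid,smyza,fxa] -> 8 lines: xdg oxc shid smyza fxa bmn pmch hchvm
Hunk 3: at line 4 remove [fxa,bmn,pmch] add [fnw] -> 6 lines: xdg oxc shid smyza fnw hchvm
Hunk 4: at line 1 remove [shid,smyza] add [wfhmf] -> 5 lines: xdg oxc wfhmf fnw hchvm
Hunk 5: at line 1 remove [wfhmf] add [vvsg,jfw,anfn] -> 7 lines: xdg oxc vvsg jfw anfn fnw hchvm

Answer: xdg
oxc
vvsg
jfw
anfn
fnw
hchvm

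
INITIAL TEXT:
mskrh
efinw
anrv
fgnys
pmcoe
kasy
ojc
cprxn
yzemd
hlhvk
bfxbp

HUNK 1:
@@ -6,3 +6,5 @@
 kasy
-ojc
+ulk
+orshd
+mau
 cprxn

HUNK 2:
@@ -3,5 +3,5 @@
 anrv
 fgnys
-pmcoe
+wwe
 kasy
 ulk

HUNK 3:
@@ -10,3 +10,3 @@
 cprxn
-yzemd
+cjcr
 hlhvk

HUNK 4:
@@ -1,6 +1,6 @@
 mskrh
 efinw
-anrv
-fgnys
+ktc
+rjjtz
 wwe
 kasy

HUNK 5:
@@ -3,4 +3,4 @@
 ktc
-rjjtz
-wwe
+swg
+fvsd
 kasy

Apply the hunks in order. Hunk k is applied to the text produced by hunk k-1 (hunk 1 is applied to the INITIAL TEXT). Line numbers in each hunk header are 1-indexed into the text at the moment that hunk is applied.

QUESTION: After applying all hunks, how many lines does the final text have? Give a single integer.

Hunk 1: at line 6 remove [ojc] add [ulk,orshd,mau] -> 13 lines: mskrh efinw anrv fgnys pmcoe kasy ulk orshd mau cprxn yzemd hlhvk bfxbp
Hunk 2: at line 3 remove [pmcoe] add [wwe] -> 13 lines: mskrh efinw anrv fgnys wwe kasy ulk orshd mau cprxn yzemd hlhvk bfxbp
Hunk 3: at line 10 remove [yzemd] add [cjcr] -> 13 lines: mskrh efinw anrv fgnys wwe kasy ulk orshd mau cprxn cjcr hlhvk bfxbp
Hunk 4: at line 1 remove [anrv,fgnys] add [ktc,rjjtz] -> 13 lines: mskrh efinw ktc rjjtz wwe kasy ulk orshd mau cprxn cjcr hlhvk bfxbp
Hunk 5: at line 3 remove [rjjtz,wwe] add [swg,fvsd] -> 13 lines: mskrh efinw ktc swg fvsd kasy ulk orshd mau cprxn cjcr hlhvk bfxbp
Final line count: 13

Answer: 13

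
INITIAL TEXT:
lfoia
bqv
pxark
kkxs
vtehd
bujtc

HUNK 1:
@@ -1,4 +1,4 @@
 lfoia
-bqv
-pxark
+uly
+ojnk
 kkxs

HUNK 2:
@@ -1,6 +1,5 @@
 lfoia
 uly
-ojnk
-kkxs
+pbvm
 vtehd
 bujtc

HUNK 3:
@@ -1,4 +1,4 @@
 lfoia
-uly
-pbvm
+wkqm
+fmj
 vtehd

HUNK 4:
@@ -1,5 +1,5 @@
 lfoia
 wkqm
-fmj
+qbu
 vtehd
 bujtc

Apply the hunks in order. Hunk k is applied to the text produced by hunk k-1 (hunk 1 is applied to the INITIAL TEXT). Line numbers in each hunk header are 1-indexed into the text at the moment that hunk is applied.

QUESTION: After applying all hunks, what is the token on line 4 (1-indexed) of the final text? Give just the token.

Answer: vtehd

Derivation:
Hunk 1: at line 1 remove [bqv,pxark] add [uly,ojnk] -> 6 lines: lfoia uly ojnk kkxs vtehd bujtc
Hunk 2: at line 1 remove [ojnk,kkxs] add [pbvm] -> 5 lines: lfoia uly pbvm vtehd bujtc
Hunk 3: at line 1 remove [uly,pbvm] add [wkqm,fmj] -> 5 lines: lfoia wkqm fmj vtehd bujtc
Hunk 4: at line 1 remove [fmj] add [qbu] -> 5 lines: lfoia wkqm qbu vtehd bujtc
Final line 4: vtehd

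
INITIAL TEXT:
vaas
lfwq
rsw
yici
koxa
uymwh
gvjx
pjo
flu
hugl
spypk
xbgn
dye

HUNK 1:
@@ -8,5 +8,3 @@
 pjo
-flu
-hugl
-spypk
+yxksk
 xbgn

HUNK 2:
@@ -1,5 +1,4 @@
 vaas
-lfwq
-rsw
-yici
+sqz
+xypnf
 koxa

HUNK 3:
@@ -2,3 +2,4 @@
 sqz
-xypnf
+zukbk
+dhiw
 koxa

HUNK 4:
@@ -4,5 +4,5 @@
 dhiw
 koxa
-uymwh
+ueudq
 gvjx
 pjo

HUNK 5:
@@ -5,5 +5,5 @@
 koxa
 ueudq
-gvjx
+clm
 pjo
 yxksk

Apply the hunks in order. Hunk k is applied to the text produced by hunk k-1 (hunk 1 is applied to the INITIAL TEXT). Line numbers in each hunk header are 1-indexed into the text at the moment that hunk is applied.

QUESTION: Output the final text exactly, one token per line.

Hunk 1: at line 8 remove [flu,hugl,spypk] add [yxksk] -> 11 lines: vaas lfwq rsw yici koxa uymwh gvjx pjo yxksk xbgn dye
Hunk 2: at line 1 remove [lfwq,rsw,yici] add [sqz,xypnf] -> 10 lines: vaas sqz xypnf koxa uymwh gvjx pjo yxksk xbgn dye
Hunk 3: at line 2 remove [xypnf] add [zukbk,dhiw] -> 11 lines: vaas sqz zukbk dhiw koxa uymwh gvjx pjo yxksk xbgn dye
Hunk 4: at line 4 remove [uymwh] add [ueudq] -> 11 lines: vaas sqz zukbk dhiw koxa ueudq gvjx pjo yxksk xbgn dye
Hunk 5: at line 5 remove [gvjx] add [clm] -> 11 lines: vaas sqz zukbk dhiw koxa ueudq clm pjo yxksk xbgn dye

Answer: vaas
sqz
zukbk
dhiw
koxa
ueudq
clm
pjo
yxksk
xbgn
dye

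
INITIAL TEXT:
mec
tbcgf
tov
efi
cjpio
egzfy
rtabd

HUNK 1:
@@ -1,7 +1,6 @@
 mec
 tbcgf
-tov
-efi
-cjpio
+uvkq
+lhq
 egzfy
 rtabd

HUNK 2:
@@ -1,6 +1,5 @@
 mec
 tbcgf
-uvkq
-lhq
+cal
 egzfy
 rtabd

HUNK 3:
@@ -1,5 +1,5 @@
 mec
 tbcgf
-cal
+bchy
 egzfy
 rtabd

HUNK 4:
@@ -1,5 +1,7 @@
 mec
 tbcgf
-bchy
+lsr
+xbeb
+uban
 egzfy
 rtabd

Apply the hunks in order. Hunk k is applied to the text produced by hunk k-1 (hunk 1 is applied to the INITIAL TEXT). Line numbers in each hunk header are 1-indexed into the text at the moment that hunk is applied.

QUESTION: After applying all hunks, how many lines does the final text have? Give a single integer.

Hunk 1: at line 1 remove [tov,efi,cjpio] add [uvkq,lhq] -> 6 lines: mec tbcgf uvkq lhq egzfy rtabd
Hunk 2: at line 1 remove [uvkq,lhq] add [cal] -> 5 lines: mec tbcgf cal egzfy rtabd
Hunk 3: at line 1 remove [cal] add [bchy] -> 5 lines: mec tbcgf bchy egzfy rtabd
Hunk 4: at line 1 remove [bchy] add [lsr,xbeb,uban] -> 7 lines: mec tbcgf lsr xbeb uban egzfy rtabd
Final line count: 7

Answer: 7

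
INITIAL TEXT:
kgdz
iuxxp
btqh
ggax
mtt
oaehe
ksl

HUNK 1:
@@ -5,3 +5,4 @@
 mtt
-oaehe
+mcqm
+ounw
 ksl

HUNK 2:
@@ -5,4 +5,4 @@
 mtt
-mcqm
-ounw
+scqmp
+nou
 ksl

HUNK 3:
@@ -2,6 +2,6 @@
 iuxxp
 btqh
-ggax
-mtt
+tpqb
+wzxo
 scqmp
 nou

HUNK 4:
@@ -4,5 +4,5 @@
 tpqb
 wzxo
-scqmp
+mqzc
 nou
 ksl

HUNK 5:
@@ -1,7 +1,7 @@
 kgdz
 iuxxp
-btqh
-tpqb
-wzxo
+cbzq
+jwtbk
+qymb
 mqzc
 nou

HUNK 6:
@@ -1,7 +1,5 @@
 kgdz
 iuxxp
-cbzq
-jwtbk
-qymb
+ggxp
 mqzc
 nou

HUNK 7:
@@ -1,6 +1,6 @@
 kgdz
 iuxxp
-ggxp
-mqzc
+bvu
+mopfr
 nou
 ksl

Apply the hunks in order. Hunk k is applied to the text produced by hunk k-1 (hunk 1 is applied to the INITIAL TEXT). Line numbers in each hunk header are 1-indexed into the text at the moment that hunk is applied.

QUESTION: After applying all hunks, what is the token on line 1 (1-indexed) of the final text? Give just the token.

Answer: kgdz

Derivation:
Hunk 1: at line 5 remove [oaehe] add [mcqm,ounw] -> 8 lines: kgdz iuxxp btqh ggax mtt mcqm ounw ksl
Hunk 2: at line 5 remove [mcqm,ounw] add [scqmp,nou] -> 8 lines: kgdz iuxxp btqh ggax mtt scqmp nou ksl
Hunk 3: at line 2 remove [ggax,mtt] add [tpqb,wzxo] -> 8 lines: kgdz iuxxp btqh tpqb wzxo scqmp nou ksl
Hunk 4: at line 4 remove [scqmp] add [mqzc] -> 8 lines: kgdz iuxxp btqh tpqb wzxo mqzc nou ksl
Hunk 5: at line 1 remove [btqh,tpqb,wzxo] add [cbzq,jwtbk,qymb] -> 8 lines: kgdz iuxxp cbzq jwtbk qymb mqzc nou ksl
Hunk 6: at line 1 remove [cbzq,jwtbk,qymb] add [ggxp] -> 6 lines: kgdz iuxxp ggxp mqzc nou ksl
Hunk 7: at line 1 remove [ggxp,mqzc] add [bvu,mopfr] -> 6 lines: kgdz iuxxp bvu mopfr nou ksl
Final line 1: kgdz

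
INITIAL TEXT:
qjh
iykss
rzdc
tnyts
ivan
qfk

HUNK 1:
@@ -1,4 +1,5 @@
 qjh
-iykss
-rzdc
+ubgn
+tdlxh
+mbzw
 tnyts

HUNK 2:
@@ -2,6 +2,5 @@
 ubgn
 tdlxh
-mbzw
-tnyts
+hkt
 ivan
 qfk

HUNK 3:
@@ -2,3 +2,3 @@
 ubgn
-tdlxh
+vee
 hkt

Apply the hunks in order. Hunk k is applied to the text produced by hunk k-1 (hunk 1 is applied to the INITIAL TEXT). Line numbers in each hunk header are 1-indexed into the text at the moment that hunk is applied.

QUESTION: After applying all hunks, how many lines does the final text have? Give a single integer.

Hunk 1: at line 1 remove [iykss,rzdc] add [ubgn,tdlxh,mbzw] -> 7 lines: qjh ubgn tdlxh mbzw tnyts ivan qfk
Hunk 2: at line 2 remove [mbzw,tnyts] add [hkt] -> 6 lines: qjh ubgn tdlxh hkt ivan qfk
Hunk 3: at line 2 remove [tdlxh] add [vee] -> 6 lines: qjh ubgn vee hkt ivan qfk
Final line count: 6

Answer: 6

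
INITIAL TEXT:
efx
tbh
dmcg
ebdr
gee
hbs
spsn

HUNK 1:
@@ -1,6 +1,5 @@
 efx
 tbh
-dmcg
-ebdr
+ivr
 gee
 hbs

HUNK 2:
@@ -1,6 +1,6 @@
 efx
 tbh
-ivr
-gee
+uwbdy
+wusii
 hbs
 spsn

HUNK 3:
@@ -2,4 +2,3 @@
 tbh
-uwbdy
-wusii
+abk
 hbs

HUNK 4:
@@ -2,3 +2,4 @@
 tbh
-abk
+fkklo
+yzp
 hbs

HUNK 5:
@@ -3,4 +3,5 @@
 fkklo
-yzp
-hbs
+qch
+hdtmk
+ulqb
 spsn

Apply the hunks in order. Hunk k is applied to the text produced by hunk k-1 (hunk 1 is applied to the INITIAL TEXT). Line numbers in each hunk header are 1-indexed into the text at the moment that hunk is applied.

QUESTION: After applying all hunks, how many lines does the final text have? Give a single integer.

Answer: 7

Derivation:
Hunk 1: at line 1 remove [dmcg,ebdr] add [ivr] -> 6 lines: efx tbh ivr gee hbs spsn
Hunk 2: at line 1 remove [ivr,gee] add [uwbdy,wusii] -> 6 lines: efx tbh uwbdy wusii hbs spsn
Hunk 3: at line 2 remove [uwbdy,wusii] add [abk] -> 5 lines: efx tbh abk hbs spsn
Hunk 4: at line 2 remove [abk] add [fkklo,yzp] -> 6 lines: efx tbh fkklo yzp hbs spsn
Hunk 5: at line 3 remove [yzp,hbs] add [qch,hdtmk,ulqb] -> 7 lines: efx tbh fkklo qch hdtmk ulqb spsn
Final line count: 7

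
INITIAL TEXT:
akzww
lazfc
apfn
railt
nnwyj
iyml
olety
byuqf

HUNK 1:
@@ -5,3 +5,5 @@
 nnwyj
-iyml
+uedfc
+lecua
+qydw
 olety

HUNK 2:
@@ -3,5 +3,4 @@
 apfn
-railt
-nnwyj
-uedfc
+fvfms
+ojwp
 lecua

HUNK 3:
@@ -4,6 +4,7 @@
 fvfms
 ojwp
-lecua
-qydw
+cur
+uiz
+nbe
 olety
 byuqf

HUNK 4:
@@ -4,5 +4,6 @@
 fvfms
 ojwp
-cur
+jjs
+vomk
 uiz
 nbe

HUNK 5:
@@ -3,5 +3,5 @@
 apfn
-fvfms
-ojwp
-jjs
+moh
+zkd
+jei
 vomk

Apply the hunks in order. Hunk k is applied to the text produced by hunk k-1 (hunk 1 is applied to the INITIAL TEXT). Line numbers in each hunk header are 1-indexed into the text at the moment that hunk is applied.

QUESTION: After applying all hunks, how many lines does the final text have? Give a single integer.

Hunk 1: at line 5 remove [iyml] add [uedfc,lecua,qydw] -> 10 lines: akzww lazfc apfn railt nnwyj uedfc lecua qydw olety byuqf
Hunk 2: at line 3 remove [railt,nnwyj,uedfc] add [fvfms,ojwp] -> 9 lines: akzww lazfc apfn fvfms ojwp lecua qydw olety byuqf
Hunk 3: at line 4 remove [lecua,qydw] add [cur,uiz,nbe] -> 10 lines: akzww lazfc apfn fvfms ojwp cur uiz nbe olety byuqf
Hunk 4: at line 4 remove [cur] add [jjs,vomk] -> 11 lines: akzww lazfc apfn fvfms ojwp jjs vomk uiz nbe olety byuqf
Hunk 5: at line 3 remove [fvfms,ojwp,jjs] add [moh,zkd,jei] -> 11 lines: akzww lazfc apfn moh zkd jei vomk uiz nbe olety byuqf
Final line count: 11

Answer: 11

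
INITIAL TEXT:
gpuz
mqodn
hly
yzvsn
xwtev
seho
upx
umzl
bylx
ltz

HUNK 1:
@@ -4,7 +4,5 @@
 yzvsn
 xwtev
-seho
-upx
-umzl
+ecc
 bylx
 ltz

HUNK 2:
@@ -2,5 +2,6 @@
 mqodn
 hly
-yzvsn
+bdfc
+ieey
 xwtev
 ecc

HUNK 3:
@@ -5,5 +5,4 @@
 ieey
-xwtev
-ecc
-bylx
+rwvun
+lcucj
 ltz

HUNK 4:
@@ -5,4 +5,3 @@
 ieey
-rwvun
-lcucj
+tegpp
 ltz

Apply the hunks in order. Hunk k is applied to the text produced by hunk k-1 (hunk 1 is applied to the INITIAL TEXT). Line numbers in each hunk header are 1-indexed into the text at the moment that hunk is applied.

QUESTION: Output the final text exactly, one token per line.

Hunk 1: at line 4 remove [seho,upx,umzl] add [ecc] -> 8 lines: gpuz mqodn hly yzvsn xwtev ecc bylx ltz
Hunk 2: at line 2 remove [yzvsn] add [bdfc,ieey] -> 9 lines: gpuz mqodn hly bdfc ieey xwtev ecc bylx ltz
Hunk 3: at line 5 remove [xwtev,ecc,bylx] add [rwvun,lcucj] -> 8 lines: gpuz mqodn hly bdfc ieey rwvun lcucj ltz
Hunk 4: at line 5 remove [rwvun,lcucj] add [tegpp] -> 7 lines: gpuz mqodn hly bdfc ieey tegpp ltz

Answer: gpuz
mqodn
hly
bdfc
ieey
tegpp
ltz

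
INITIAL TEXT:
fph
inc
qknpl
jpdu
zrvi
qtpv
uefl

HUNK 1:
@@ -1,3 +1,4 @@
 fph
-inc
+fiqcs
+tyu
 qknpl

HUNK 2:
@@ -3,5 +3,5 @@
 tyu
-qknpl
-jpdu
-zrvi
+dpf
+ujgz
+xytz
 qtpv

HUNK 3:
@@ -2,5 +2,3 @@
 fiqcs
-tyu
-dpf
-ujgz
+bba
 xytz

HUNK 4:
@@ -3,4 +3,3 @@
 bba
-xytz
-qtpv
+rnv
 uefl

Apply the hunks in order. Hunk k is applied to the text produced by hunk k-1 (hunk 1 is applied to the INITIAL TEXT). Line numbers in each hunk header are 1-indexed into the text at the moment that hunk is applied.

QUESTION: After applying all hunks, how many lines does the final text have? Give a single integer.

Answer: 5

Derivation:
Hunk 1: at line 1 remove [inc] add [fiqcs,tyu] -> 8 lines: fph fiqcs tyu qknpl jpdu zrvi qtpv uefl
Hunk 2: at line 3 remove [qknpl,jpdu,zrvi] add [dpf,ujgz,xytz] -> 8 lines: fph fiqcs tyu dpf ujgz xytz qtpv uefl
Hunk 3: at line 2 remove [tyu,dpf,ujgz] add [bba] -> 6 lines: fph fiqcs bba xytz qtpv uefl
Hunk 4: at line 3 remove [xytz,qtpv] add [rnv] -> 5 lines: fph fiqcs bba rnv uefl
Final line count: 5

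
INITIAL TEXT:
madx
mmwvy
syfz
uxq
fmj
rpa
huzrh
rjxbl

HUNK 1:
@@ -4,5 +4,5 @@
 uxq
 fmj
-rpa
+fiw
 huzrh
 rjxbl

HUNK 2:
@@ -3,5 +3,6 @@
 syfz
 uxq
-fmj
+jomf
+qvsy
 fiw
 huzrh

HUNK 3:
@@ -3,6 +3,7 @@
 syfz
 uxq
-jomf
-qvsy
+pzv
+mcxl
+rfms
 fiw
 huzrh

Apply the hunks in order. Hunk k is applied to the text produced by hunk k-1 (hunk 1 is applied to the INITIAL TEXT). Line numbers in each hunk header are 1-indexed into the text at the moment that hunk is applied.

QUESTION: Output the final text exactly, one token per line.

Hunk 1: at line 4 remove [rpa] add [fiw] -> 8 lines: madx mmwvy syfz uxq fmj fiw huzrh rjxbl
Hunk 2: at line 3 remove [fmj] add [jomf,qvsy] -> 9 lines: madx mmwvy syfz uxq jomf qvsy fiw huzrh rjxbl
Hunk 3: at line 3 remove [jomf,qvsy] add [pzv,mcxl,rfms] -> 10 lines: madx mmwvy syfz uxq pzv mcxl rfms fiw huzrh rjxbl

Answer: madx
mmwvy
syfz
uxq
pzv
mcxl
rfms
fiw
huzrh
rjxbl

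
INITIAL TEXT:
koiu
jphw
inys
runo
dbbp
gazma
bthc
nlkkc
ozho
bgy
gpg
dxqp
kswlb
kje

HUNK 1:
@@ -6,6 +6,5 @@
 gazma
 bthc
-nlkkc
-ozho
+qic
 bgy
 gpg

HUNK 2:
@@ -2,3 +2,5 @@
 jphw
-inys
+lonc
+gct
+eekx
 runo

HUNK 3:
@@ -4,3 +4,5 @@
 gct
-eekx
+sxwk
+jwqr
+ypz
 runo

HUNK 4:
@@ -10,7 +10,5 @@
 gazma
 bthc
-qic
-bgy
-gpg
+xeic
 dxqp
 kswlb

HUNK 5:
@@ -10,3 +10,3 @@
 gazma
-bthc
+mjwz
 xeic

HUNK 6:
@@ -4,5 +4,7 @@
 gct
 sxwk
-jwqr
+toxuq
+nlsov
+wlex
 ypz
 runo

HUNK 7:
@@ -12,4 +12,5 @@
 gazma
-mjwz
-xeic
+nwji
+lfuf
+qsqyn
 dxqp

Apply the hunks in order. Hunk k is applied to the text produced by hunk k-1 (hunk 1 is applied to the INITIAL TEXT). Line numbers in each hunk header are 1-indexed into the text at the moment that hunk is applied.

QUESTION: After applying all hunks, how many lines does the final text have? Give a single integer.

Answer: 18

Derivation:
Hunk 1: at line 6 remove [nlkkc,ozho] add [qic] -> 13 lines: koiu jphw inys runo dbbp gazma bthc qic bgy gpg dxqp kswlb kje
Hunk 2: at line 2 remove [inys] add [lonc,gct,eekx] -> 15 lines: koiu jphw lonc gct eekx runo dbbp gazma bthc qic bgy gpg dxqp kswlb kje
Hunk 3: at line 4 remove [eekx] add [sxwk,jwqr,ypz] -> 17 lines: koiu jphw lonc gct sxwk jwqr ypz runo dbbp gazma bthc qic bgy gpg dxqp kswlb kje
Hunk 4: at line 10 remove [qic,bgy,gpg] add [xeic] -> 15 lines: koiu jphw lonc gct sxwk jwqr ypz runo dbbp gazma bthc xeic dxqp kswlb kje
Hunk 5: at line 10 remove [bthc] add [mjwz] -> 15 lines: koiu jphw lonc gct sxwk jwqr ypz runo dbbp gazma mjwz xeic dxqp kswlb kje
Hunk 6: at line 4 remove [jwqr] add [toxuq,nlsov,wlex] -> 17 lines: koiu jphw lonc gct sxwk toxuq nlsov wlex ypz runo dbbp gazma mjwz xeic dxqp kswlb kje
Hunk 7: at line 12 remove [mjwz,xeic] add [nwji,lfuf,qsqyn] -> 18 lines: koiu jphw lonc gct sxwk toxuq nlsov wlex ypz runo dbbp gazma nwji lfuf qsqyn dxqp kswlb kje
Final line count: 18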